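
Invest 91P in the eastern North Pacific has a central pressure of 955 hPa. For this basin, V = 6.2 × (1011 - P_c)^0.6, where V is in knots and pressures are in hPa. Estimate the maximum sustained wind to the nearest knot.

69 kt

ΔP = 1011 − 955 = 56 hPa.
56^0.6 ≈ 11.192.
V ≈ 6.2 × 11.192 ≈ 69.4 kt.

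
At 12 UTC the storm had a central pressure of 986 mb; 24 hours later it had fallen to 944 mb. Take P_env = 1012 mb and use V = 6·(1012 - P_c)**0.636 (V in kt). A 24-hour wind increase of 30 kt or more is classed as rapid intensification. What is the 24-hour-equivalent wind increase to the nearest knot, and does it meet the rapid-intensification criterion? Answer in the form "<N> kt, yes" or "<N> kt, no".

V₁: ΔP = 26, V ≈ 6 × 26^0.636 ≈ 47.65 kt.
V₂: ΔP = 68, V ≈ 6 × 68^0.636 ≈ 87.83 kt.
ΔV over 24 h = 40.18 kt → 24 h equivalent = 40.18 × 24/24 ≈ 40.18 kt.
40 kt ≥ 30 kt ⇒ rapid intensification.

40 kt, yes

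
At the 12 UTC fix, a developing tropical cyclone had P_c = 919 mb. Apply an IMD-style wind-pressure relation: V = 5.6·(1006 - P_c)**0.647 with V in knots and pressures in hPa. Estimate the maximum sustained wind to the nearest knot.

ΔP = 1006 − 919 = 87 mb.
87^0.647 ≈ 17.983.
V ≈ 5.6 × 17.983 ≈ 100.7 kt.

101 kt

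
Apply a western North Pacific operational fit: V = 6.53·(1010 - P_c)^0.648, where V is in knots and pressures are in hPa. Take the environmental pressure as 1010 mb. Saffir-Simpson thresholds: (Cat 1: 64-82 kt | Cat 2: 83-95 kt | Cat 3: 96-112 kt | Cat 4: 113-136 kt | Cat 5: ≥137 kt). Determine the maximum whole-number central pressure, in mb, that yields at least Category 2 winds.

Category 2 begins at V = 83 kt.
Required ΔP = (83/6.53)^(1/0.648) = 12.711^1.543 ≈ 50.58 mb.
P_c ≤ 1010 − 50.58 = 959.42, so the highest integer P_c is 959 mb.

959 mb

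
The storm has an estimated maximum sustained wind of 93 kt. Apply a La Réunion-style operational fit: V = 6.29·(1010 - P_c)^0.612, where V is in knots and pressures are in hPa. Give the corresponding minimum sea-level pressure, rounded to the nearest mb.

928 mb

ΔP = (V / 6.29)^(1/0.612) = (93/6.29)^1.634.
93/6.29 = 14.785; 14.785^1.634 ≈ 81.56 mb.
P_c = 1010 − 81.56 = 928.44 ≈ 928 mb.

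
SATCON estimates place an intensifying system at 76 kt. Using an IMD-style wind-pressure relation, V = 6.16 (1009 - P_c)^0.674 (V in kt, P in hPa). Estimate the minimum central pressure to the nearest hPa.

967 hPa

ΔP = (V / 6.16)^(1/0.674) = (76/6.16)^1.484.
76/6.16 = 12.338; 12.338^1.484 ≈ 41.59 hPa.
P_c = 1009 − 41.59 = 967.41 ≈ 967 hPa.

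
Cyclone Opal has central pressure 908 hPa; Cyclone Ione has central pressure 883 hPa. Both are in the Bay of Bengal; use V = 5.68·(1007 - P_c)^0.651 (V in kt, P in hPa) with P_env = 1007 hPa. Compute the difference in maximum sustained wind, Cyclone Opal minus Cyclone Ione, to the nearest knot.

-18 kt

Cyclone Opal: ΔP = 99; V ≈ 5.68 × 99^0.651 ≈ 113.11 kt.
Cyclone Ione: ΔP = 124; V ≈ 5.68 × 124^0.651 ≈ 130.97 kt.
Difference ≈ 113.11 − 130.97 = -17.86 → -18 kt.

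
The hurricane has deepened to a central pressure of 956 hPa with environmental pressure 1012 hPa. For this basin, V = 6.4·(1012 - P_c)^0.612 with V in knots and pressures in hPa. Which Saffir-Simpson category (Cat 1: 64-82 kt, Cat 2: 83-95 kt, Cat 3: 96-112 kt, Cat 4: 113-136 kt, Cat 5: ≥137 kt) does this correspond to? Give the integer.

1

ΔP = 1012 − 956 = 56 hPa.
V ≈ 6.4 × 56^0.612 = 6.4 × 11.75 ≈ 75 kt.
75 kt falls in the Category 1 band.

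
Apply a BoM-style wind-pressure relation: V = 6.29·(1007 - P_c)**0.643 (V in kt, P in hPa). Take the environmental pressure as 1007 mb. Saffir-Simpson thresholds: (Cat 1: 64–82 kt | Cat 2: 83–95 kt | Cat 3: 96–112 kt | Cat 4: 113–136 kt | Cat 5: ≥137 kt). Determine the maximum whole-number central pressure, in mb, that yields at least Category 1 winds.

970 mb

Category 1 begins at V = 64 kt.
Required ΔP = (64/6.29)^(1/0.643) = 10.175^1.555 ≈ 36.89 mb.
P_c ≤ 1007 − 36.89 = 970.11, so the highest integer P_c is 970 mb.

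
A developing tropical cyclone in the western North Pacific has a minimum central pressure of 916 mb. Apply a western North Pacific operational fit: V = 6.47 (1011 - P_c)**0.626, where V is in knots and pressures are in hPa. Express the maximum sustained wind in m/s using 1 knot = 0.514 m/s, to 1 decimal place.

57.5 m/s

ΔP = 1011 − 916 = 95 mb.
V ≈ 6.47 × 95^0.626 = 6.47 × 17.300 ≈ 111.933 kt.
111.933 × 0.514 ≈ 57.53 m/s → 57.5 m/s.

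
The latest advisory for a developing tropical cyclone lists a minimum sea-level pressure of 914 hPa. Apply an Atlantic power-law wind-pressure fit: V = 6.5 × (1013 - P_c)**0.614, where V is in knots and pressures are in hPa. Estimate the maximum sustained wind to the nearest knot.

109 kt

ΔP = 1013 − 914 = 99 hPa.
99^0.614 ≈ 16.800.
V ≈ 6.5 × 16.800 ≈ 109.2 kt.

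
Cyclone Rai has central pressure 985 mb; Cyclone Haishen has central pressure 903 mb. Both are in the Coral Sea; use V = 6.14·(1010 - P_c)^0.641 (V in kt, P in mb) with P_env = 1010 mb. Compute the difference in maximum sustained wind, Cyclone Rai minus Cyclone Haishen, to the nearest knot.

-74 kt

Cyclone Rai: ΔP = 25; V ≈ 6.14 × 25^0.641 ≈ 48.33 kt.
Cyclone Haishen: ΔP = 107; V ≈ 6.14 × 107^0.641 ≈ 122.74 kt.
Difference ≈ 48.33 − 122.74 = -74.41 → -74 kt.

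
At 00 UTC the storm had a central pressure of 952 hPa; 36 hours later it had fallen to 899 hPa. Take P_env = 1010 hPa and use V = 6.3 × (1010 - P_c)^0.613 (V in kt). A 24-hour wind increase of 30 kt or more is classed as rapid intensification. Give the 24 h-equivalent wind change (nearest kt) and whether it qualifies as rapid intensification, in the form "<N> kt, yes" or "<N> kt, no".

25 kt, no

V₁: ΔP = 58, V ≈ 6.3 × 58^0.613 ≈ 75.91 kt.
V₂: ΔP = 111, V ≈ 6.3 × 111^0.613 ≈ 113.01 kt.
ΔV over 36 h = 37.10 kt → 24 h equivalent = 37.10 × 24/36 ≈ 24.73 kt.
25 kt < 30 kt ⇒ not rapid intensification.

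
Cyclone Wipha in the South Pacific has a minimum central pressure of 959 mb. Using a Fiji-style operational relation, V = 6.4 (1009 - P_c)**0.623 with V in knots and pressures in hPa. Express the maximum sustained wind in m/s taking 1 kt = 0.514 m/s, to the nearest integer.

38 m/s

ΔP = 1009 − 959 = 50 mb.
V ≈ 6.4 × 50^0.623 = 6.4 × 11.441 ≈ 73.221 kt.
73.221 × 0.514 ≈ 37.64 m/s → 38 m/s.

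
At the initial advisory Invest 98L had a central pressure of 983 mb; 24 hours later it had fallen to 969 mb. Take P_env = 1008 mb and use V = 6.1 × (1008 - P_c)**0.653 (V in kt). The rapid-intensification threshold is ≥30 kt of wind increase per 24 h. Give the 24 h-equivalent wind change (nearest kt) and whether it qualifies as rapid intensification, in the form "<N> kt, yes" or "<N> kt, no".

17 kt, no

V₁: ΔP = 25, V ≈ 6.1 × 25^0.653 ≈ 49.91 kt.
V₂: ΔP = 39, V ≈ 6.1 × 39^0.653 ≈ 66.73 kt.
ΔV over 24 h = 16.82 kt → 24 h equivalent = 16.82 × 24/24 ≈ 16.82 kt.
17 kt < 30 kt ⇒ not rapid intensification.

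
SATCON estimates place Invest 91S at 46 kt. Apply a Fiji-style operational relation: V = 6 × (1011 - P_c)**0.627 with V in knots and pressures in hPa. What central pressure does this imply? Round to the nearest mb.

985 mb

ΔP = (V / 6)^(1/0.627) = (46/6)^1.595.
46/6 = 7.667; 7.667^1.595 ≈ 25.75 mb.
P_c = 1011 − 25.75 = 985.25 ≈ 985 mb.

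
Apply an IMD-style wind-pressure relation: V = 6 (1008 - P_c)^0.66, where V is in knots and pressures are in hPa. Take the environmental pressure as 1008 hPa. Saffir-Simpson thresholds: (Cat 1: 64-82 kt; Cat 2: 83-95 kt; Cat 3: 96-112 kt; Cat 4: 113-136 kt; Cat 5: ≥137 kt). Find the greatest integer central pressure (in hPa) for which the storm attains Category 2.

Category 2 begins at V = 83 kt.
Required ΔP = (83/6)^(1/0.66) = 13.833^1.515 ≈ 53.54 hPa.
P_c ≤ 1008 − 53.54 = 954.46, so the highest integer P_c is 954 hPa.

954 hPa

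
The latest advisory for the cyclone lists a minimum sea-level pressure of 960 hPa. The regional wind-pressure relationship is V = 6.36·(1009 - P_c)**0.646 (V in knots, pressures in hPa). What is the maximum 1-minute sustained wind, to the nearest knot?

ΔP = 1009 − 960 = 49 hPa.
49^0.646 ≈ 12.356.
V ≈ 6.36 × 12.356 ≈ 78.6 kt.

79 kt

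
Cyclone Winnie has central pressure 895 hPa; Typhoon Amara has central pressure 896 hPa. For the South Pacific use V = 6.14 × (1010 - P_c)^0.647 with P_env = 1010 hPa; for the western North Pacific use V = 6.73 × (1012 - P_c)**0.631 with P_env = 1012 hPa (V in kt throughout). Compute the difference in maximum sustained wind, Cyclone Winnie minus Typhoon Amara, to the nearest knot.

Cyclone Winnie: ΔP = 115; V ≈ 6.14 × 115^0.647 ≈ 132.26 kt.
Typhoon Amara: ΔP = 116; V ≈ 6.73 × 116^0.631 ≈ 135.11 kt.
Difference ≈ 132.26 − 135.11 = -2.85 → -3 kt.

-3 kt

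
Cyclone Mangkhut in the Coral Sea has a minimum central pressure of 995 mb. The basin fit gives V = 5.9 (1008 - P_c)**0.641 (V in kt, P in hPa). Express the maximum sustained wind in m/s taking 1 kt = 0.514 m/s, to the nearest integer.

16 m/s

ΔP = 1008 − 995 = 13 mb.
V ≈ 5.9 × 13^0.641 = 5.9 × 5.177 ≈ 30.541 kt.
30.541 × 0.514 ≈ 15.70 m/s → 16 m/s.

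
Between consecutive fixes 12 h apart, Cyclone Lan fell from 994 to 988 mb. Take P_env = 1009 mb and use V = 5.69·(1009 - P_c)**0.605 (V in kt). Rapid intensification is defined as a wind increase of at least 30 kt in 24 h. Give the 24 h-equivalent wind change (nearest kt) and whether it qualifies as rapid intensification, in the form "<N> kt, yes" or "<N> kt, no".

13 kt, no

V₁: ΔP = 15, V ≈ 5.69 × 15^0.605 ≈ 29.29 kt.
V₂: ΔP = 21, V ≈ 5.69 × 21^0.605 ≈ 35.90 kt.
ΔV over 12 h = 6.61 kt → 24 h equivalent = 6.61 × 24/12 ≈ 13.22 kt.
13 kt < 30 kt ⇒ not rapid intensification.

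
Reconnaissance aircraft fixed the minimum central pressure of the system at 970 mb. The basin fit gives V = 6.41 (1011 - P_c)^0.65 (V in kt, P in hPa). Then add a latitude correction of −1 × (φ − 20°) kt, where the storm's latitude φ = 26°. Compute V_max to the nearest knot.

ΔP = 1011 − 970 = 41 mb.
41^0.65 ≈ 11.177.
V ≈ 6.41 × 11.177 ≈ 71.6 kt.
Latitude correction: −1 × (26 − 20) = -6 kt.
Corrected V ≈ 65.6 kt → 66 kt.

66 kt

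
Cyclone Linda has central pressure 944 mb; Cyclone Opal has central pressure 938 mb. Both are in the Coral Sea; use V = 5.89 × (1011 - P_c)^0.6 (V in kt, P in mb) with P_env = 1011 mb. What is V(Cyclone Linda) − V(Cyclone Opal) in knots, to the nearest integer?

-4 kt

Cyclone Linda: ΔP = 67; V ≈ 5.89 × 67^0.6 ≈ 73.41 kt.
Cyclone Opal: ΔP = 73; V ≈ 5.89 × 73^0.6 ≈ 77.29 kt.
Difference ≈ 73.41 − 77.29 = -3.88 → -4 kt.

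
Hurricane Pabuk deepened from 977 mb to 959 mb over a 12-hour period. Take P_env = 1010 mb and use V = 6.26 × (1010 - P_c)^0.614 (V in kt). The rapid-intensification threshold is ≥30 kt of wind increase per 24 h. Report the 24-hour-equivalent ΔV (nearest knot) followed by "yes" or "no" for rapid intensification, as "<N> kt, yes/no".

33 kt, yes

V₁: ΔP = 33, V ≈ 6.26 × 33^0.614 ≈ 53.57 kt.
V₂: ΔP = 51, V ≈ 6.26 × 51^0.614 ≈ 69.99 kt.
ΔV over 12 h = 16.42 kt → 24 h equivalent = 16.42 × 24/12 ≈ 32.84 kt.
33 kt ≥ 30 kt ⇒ rapid intensification.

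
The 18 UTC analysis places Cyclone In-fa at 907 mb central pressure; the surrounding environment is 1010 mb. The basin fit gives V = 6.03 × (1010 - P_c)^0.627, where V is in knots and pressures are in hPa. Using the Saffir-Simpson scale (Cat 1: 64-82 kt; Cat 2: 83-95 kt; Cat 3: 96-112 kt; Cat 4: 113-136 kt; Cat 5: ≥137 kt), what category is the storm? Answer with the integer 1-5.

ΔP = 1010 − 907 = 103 mb.
V ≈ 6.03 × 103^0.627 = 6.03 × 18.28 ≈ 110 kt.
110 kt falls in the Category 3 band.

3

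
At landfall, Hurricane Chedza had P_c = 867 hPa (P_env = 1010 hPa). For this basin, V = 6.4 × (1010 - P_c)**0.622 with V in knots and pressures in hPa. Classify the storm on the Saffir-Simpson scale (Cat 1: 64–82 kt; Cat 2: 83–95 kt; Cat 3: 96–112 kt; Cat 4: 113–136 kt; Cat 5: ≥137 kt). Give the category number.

ΔP = 1010 − 867 = 143 hPa.
V ≈ 6.4 × 143^0.622 = 6.4 × 21.91 ≈ 140 kt.
140 kt falls in the Category 5 band.

5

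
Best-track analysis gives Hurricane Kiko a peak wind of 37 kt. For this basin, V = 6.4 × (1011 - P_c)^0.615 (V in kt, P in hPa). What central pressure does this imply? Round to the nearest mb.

ΔP = (V / 6.4)^(1/0.615) = (37/6.4)^1.626.
37/6.4 = 5.781; 5.781^1.626 ≈ 17.34 mb.
P_c = 1011 − 17.34 = 993.66 ≈ 994 mb.

994 mb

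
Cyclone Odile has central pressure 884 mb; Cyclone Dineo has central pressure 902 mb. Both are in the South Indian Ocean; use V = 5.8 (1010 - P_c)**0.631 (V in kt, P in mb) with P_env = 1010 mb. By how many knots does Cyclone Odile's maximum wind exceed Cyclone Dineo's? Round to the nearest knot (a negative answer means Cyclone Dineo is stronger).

11 kt

Cyclone Odile: ΔP = 126; V ≈ 5.8 × 126^0.631 ≈ 122.68 kt.
Cyclone Dineo: ΔP = 108; V ≈ 5.8 × 108^0.631 ≈ 111.31 kt.
Difference ≈ 122.68 − 111.31 = 11.37 → 11 kt.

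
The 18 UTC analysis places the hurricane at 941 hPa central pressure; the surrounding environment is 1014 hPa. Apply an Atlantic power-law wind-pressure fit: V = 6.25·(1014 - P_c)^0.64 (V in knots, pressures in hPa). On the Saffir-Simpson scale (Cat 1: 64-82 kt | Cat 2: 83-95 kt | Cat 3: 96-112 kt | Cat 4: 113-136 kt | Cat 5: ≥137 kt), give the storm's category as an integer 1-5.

3

ΔP = 1014 − 941 = 73 hPa.
V ≈ 6.25 × 73^0.64 = 6.25 × 15.58 ≈ 97 kt.
97 kt falls in the Category 3 band.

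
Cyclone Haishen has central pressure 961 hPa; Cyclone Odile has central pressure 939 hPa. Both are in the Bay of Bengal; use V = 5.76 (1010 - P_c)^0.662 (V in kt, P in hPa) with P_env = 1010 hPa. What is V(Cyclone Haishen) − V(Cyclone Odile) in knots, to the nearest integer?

-21 kt

Cyclone Haishen: ΔP = 49; V ≈ 5.76 × 49^0.662 ≈ 75.74 kt.
Cyclone Odile: ΔP = 71; V ≈ 5.76 × 71^0.662 ≈ 96.82 kt.
Difference ≈ 75.74 − 96.82 = -21.08 → -21 kt.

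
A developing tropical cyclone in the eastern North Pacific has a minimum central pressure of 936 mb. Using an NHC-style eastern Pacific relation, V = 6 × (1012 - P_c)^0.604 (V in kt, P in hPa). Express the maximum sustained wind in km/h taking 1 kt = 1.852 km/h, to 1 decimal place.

152.0 km/h

ΔP = 1012 − 936 = 76 mb.
V ≈ 6 × 76^0.604 = 6 × 13.678 ≈ 82.066 kt.
82.066 × 1.852 ≈ 151.99 km/h → 152.0 km/h.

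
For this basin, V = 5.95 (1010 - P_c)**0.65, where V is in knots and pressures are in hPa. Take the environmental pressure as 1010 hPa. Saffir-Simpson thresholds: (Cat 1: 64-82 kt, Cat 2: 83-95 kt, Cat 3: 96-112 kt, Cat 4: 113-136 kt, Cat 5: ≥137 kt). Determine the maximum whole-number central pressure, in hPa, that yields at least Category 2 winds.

952 hPa

Category 2 begins at V = 83 kt.
Required ΔP = (83/5.95)^(1/0.65) = 13.950^1.538 ≈ 57.66 hPa.
P_c ≤ 1010 − 57.66 = 952.34, so the highest integer P_c is 952 hPa.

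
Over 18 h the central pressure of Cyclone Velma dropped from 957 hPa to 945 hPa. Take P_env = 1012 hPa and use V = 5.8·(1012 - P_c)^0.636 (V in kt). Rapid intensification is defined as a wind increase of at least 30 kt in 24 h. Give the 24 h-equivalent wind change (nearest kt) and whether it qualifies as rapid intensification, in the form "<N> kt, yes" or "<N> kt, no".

V₁: ΔP = 55, V ≈ 5.8 × 55^0.636 ≈ 74.18 kt.
V₂: ΔP = 67, V ≈ 5.8 × 67^0.636 ≈ 84.10 kt.
ΔV over 18 h = 9.92 kt → 24 h equivalent = 9.92 × 24/18 ≈ 13.23 kt.
13 kt < 30 kt ⇒ not rapid intensification.

13 kt, no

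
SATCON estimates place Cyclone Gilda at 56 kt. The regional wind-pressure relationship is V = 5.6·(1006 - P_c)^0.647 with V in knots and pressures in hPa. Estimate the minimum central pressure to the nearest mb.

971 mb

ΔP = (V / 5.6)^(1/0.647) = (56/5.6)^1.546.
56/5.6 = 10.000; 10.000^1.546 ≈ 35.12 mb.
P_c = 1006 − 35.12 = 970.88 ≈ 971 mb.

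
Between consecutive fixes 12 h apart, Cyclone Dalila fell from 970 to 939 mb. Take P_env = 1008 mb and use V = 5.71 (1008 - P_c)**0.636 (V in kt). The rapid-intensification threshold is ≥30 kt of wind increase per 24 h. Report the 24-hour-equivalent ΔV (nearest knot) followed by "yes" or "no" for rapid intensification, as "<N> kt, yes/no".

V₁: ΔP = 38, V ≈ 5.71 × 38^0.636 ≈ 57.73 kt.
V₂: ΔP = 69, V ≈ 5.71 × 69^0.636 ≈ 84.36 kt.
ΔV over 12 h = 26.63 kt → 24 h equivalent = 26.63 × 24/12 ≈ 53.26 kt.
53 kt ≥ 30 kt ⇒ rapid intensification.

53 kt, yes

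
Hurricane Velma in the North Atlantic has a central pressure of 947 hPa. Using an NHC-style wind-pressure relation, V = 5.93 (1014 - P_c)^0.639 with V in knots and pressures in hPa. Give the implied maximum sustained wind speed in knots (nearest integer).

ΔP = 1014 − 947 = 67 hPa.
67^0.639 ≈ 14.685.
V ≈ 5.93 × 14.685 ≈ 87.1 kt.

87 kt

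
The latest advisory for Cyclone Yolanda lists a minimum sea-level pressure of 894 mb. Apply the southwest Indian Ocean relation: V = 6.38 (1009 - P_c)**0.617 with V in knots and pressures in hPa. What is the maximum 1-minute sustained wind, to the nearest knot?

ΔP = 1009 − 894 = 115 mb.
115^0.617 ≈ 18.683.
V ≈ 6.38 × 18.683 ≈ 119.2 kt.

119 kt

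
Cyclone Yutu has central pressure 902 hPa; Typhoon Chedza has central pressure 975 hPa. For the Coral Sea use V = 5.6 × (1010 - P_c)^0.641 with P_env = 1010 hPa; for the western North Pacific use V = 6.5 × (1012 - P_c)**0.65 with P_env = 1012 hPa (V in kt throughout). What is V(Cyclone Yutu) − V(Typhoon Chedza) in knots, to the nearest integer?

Cyclone Yutu: ΔP = 108; V ≈ 5.6 × 108^0.641 ≈ 112.62 kt.
Typhoon Chedza: ΔP = 37; V ≈ 6.5 × 37^0.65 ≈ 67.96 kt.
Difference ≈ 112.62 − 67.96 = 44.66 → 45 kt.

45 kt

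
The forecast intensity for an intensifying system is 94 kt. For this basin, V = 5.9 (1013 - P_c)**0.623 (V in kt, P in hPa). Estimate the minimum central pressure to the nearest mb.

928 mb

ΔP = (V / 5.9)^(1/0.623) = (94/5.9)^1.605.
94/5.9 = 15.932; 15.932^1.605 ≈ 85.08 mb.
P_c = 1013 − 85.08 = 927.92 ≈ 928 mb.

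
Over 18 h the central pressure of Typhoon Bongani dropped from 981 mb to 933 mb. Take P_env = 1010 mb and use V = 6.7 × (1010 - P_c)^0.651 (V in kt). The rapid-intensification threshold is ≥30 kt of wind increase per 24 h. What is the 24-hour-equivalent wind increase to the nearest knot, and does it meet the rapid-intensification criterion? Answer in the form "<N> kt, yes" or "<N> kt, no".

71 kt, yes

V₁: ΔP = 29, V ≈ 6.7 × 29^0.651 ≈ 59.99 kt.
V₂: ΔP = 77, V ≈ 6.7 × 77^0.651 ≈ 113.29 kt.
ΔV over 18 h = 53.30 kt → 24 h equivalent = 53.30 × 24/18 ≈ 71.07 kt.
71 kt ≥ 30 kt ⇒ rapid intensification.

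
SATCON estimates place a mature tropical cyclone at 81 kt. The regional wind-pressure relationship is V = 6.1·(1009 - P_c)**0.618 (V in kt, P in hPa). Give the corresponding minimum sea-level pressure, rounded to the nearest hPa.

ΔP = (V / 6.1)^(1/0.618) = (81/6.1)^1.618.
81/6.1 = 13.279; 13.279^1.618 ≈ 65.68 hPa.
P_c = 1009 − 65.68 = 943.32 ≈ 943 hPa.

943 hPa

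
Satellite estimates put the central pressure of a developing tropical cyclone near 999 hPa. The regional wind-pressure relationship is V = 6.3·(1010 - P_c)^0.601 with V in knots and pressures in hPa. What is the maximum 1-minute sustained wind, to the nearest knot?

27 kt

ΔP = 1010 − 999 = 11 hPa.
11^0.601 ≈ 4.225.
V ≈ 6.3 × 4.225 ≈ 26.6 kt.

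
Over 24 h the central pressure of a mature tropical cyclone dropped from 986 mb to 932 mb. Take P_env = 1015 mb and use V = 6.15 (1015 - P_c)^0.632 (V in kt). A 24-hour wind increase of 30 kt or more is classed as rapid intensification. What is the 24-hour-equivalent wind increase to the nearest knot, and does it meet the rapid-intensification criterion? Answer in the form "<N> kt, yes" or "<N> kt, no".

49 kt, yes

V₁: ΔP = 29, V ≈ 6.15 × 29^0.632 ≈ 51.65 kt.
V₂: ΔP = 83, V ≈ 6.15 × 83^0.632 ≈ 100.40 kt.
ΔV over 24 h = 48.75 kt → 24 h equivalent = 48.75 × 24/24 ≈ 48.75 kt.
49 kt ≥ 30 kt ⇒ rapid intensification.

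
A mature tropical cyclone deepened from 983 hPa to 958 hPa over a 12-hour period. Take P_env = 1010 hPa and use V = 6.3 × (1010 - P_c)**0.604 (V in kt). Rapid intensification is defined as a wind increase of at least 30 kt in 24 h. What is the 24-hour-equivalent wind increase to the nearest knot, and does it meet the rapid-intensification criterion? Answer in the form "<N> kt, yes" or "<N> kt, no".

45 kt, yes

V₁: ΔP = 27, V ≈ 6.3 × 27^0.604 ≈ 46.12 kt.
V₂: ΔP = 52, V ≈ 6.3 × 52^0.604 ≈ 68.52 kt.
ΔV over 12 h = 22.40 kt → 24 h equivalent = 22.40 × 24/12 ≈ 44.80 kt.
45 kt ≥ 30 kt ⇒ rapid intensification.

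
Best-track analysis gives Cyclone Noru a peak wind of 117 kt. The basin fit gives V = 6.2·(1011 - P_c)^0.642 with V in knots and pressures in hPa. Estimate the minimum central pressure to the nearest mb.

914 mb

ΔP = (V / 6.2)^(1/0.642) = (117/6.2)^1.558.
117/6.2 = 18.871; 18.871^1.558 ≈ 97.10 mb.
P_c = 1011 − 97.10 = 913.90 ≈ 914 mb.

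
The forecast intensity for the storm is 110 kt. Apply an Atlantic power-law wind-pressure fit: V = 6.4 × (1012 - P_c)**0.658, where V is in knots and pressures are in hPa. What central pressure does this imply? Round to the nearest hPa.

937 hPa

ΔP = (V / 6.4)^(1/0.658) = (110/6.4)^1.520.
110/6.4 = 17.188; 17.188^1.520 ≈ 75.37 hPa.
P_c = 1012 − 75.37 = 936.63 ≈ 937 hPa.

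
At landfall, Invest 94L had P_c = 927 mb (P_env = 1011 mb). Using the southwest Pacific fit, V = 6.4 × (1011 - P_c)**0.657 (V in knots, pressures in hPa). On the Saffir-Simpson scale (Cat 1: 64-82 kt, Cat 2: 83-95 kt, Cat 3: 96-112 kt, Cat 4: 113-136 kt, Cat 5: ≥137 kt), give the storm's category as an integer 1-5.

ΔP = 1011 − 927 = 84 mb.
V ≈ 6.4 × 84^0.657 = 6.4 × 18.38 ≈ 118 kt.
118 kt falls in the Category 4 band.

4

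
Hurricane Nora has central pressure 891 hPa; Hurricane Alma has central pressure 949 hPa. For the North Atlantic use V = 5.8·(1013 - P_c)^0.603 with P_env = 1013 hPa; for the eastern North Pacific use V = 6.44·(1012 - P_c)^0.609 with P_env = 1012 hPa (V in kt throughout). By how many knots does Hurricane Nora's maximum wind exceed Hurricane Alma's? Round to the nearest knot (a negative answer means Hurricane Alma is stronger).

Hurricane Nora: ΔP = 122; V ≈ 5.8 × 122^0.603 ≈ 105.08 kt.
Hurricane Alma: ΔP = 63; V ≈ 6.44 × 63^0.609 ≈ 80.29 kt.
Difference ≈ 105.08 − 80.29 = 24.79 → 25 kt.

25 kt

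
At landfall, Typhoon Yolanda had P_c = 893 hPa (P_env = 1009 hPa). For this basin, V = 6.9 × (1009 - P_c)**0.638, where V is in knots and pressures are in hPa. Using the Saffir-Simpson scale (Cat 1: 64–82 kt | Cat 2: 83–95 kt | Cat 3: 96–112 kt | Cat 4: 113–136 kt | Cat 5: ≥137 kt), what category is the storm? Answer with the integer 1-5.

5

ΔP = 1009 − 893 = 116 hPa.
V ≈ 6.9 × 116^0.638 = 6.9 × 20.76 ≈ 143 kt.
143 kt falls in the Category 5 band.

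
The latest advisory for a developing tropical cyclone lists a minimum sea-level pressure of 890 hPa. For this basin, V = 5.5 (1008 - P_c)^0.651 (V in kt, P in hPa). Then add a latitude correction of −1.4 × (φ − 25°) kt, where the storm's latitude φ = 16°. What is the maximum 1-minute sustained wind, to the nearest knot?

135 kt

ΔP = 1008 − 890 = 118 hPa.
118^0.651 ≈ 22.325.
V ≈ 5.5 × 22.325 ≈ 122.8 kt.
Latitude correction: −1.4 × (16 − 25) = 12.6 kt.
Corrected V ≈ 135.4 kt → 135 kt.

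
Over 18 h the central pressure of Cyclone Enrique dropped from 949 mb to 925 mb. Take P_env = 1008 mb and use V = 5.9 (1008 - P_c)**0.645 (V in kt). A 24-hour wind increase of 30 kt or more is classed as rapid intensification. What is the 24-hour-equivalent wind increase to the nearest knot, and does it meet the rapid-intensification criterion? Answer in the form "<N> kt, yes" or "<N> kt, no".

V₁: ΔP = 59, V ≈ 5.9 × 59^0.645 ≈ 81.86 kt.
V₂: ΔP = 83, V ≈ 5.9 × 83^0.645 ≈ 102.01 kt.
ΔV over 18 h = 20.15 kt → 24 h equivalent = 20.15 × 24/18 ≈ 26.87 kt.
27 kt < 30 kt ⇒ not rapid intensification.

27 kt, no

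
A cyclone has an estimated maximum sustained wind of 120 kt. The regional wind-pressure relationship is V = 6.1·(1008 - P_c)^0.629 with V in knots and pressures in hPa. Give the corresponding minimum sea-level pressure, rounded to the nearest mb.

894 mb

ΔP = (V / 6.1)^(1/0.629) = (120/6.1)^1.590.
120/6.1 = 19.672; 19.672^1.590 ≈ 114.02 mb.
P_c = 1008 − 114.02 = 893.98 ≈ 894 mb.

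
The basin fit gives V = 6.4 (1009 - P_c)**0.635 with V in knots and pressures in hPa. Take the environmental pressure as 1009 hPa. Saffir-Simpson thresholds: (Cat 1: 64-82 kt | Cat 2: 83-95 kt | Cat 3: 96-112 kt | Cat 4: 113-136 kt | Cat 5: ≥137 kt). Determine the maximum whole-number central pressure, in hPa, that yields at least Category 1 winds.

971 hPa

Category 1 begins at V = 64 kt.
Required ΔP = (64/6.4)^(1/0.635) = 10.000^1.575 ≈ 37.57 hPa.
P_c ≤ 1009 − 37.57 = 971.43, so the highest integer P_c is 971 hPa.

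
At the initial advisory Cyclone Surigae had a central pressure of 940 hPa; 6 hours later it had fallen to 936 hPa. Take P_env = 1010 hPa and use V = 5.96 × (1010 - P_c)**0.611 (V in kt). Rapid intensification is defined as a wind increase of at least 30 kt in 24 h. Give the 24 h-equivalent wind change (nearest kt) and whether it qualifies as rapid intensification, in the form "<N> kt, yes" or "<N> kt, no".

11 kt, no

V₁: ΔP = 70, V ≈ 5.96 × 70^0.611 ≈ 79.91 kt.
V₂: ΔP = 74, V ≈ 5.96 × 74^0.611 ≈ 82.67 kt.
ΔV over 6 h = 2.76 kt → 24 h equivalent = 2.76 × 24/6 ≈ 11.04 kt.
11 kt < 30 kt ⇒ not rapid intensification.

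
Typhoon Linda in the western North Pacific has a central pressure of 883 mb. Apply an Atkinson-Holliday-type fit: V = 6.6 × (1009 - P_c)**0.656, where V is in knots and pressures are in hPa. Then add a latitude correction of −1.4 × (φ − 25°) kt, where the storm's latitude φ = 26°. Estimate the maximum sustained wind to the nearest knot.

156 kt

ΔP = 1009 − 883 = 126 mb.
126^0.656 ≈ 23.869.
V ≈ 6.6 × 23.869 ≈ 157.5 kt.
Latitude correction: −1.4 × (26 − 25) = -1.4 kt.
Corrected V ≈ 156.1 kt → 156 kt.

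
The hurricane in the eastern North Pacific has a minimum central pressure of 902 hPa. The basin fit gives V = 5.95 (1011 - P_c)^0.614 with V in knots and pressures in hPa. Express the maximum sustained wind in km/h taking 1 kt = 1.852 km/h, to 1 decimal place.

196.4 km/h

ΔP = 1011 − 902 = 109 hPa.
V ≈ 5.95 × 109^0.614 = 5.95 × 17.823 ≈ 106.047 kt.
106.047 × 1.852 ≈ 196.40 km/h → 196.4 km/h.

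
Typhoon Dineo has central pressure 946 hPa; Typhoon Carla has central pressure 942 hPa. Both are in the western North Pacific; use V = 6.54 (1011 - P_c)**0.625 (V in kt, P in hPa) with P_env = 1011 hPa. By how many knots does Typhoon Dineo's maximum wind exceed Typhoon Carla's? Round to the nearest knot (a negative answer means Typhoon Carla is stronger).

Typhoon Dineo: ΔP = 65; V ≈ 6.54 × 65^0.625 ≈ 88.85 kt.
Typhoon Carla: ΔP = 69; V ≈ 6.54 × 69^0.625 ≈ 92.23 kt.
Difference ≈ 88.85 − 92.23 = -3.38 → -3 kt.

-3 kt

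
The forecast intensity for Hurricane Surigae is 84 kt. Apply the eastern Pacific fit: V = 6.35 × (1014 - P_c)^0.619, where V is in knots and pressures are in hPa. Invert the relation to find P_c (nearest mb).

949 mb

ΔP = (V / 6.35)^(1/0.619) = (84/6.35)^1.616.
84/6.35 = 13.228; 13.228^1.616 ≈ 64.83 mb.
P_c = 1014 − 64.83 = 949.17 ≈ 949 mb.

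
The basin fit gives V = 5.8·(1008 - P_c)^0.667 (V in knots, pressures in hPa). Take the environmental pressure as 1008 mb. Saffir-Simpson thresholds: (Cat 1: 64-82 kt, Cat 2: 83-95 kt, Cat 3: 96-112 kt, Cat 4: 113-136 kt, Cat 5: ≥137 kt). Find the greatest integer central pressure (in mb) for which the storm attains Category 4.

922 mb

Category 4 begins at V = 113 kt.
Required ΔP = (113/5.8)^(1/0.667) = 19.483^1.499 ≈ 85.80 mb.
P_c ≤ 1008 − 85.80 = 922.20, so the highest integer P_c is 922 mb.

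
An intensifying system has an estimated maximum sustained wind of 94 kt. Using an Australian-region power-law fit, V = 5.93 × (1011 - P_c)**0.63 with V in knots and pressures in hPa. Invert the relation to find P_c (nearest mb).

931 mb

ΔP = (V / 5.93)^(1/0.63) = (94/5.93)^1.587.
94/5.93 = 15.852; 15.852^1.587 ≈ 80.33 mb.
P_c = 1011 − 80.33 = 930.67 ≈ 931 mb.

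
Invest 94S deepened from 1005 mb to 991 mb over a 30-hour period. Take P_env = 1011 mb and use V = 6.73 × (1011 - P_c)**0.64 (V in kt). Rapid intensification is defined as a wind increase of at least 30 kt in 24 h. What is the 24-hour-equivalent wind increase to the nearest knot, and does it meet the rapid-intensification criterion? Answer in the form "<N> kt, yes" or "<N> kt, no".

V₁: ΔP = 6, V ≈ 6.73 × 6^0.64 ≈ 21.19 kt.
V₂: ΔP = 20, V ≈ 6.73 × 20^0.64 ≈ 45.78 kt.
ΔV over 30 h = 24.59 kt → 24 h equivalent = 24.59 × 24/30 ≈ 19.67 kt.
20 kt < 30 kt ⇒ not rapid intensification.

20 kt, no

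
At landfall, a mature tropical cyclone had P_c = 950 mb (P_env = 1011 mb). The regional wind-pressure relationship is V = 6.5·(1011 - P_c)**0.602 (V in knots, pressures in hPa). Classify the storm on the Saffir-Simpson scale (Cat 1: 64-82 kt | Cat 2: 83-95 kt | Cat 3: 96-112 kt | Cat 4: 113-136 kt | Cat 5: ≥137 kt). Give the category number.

ΔP = 1011 − 950 = 61 mb.
V ≈ 6.5 × 61^0.602 = 6.5 × 11.88 ≈ 77 kt.
77 kt falls in the Category 1 band.

1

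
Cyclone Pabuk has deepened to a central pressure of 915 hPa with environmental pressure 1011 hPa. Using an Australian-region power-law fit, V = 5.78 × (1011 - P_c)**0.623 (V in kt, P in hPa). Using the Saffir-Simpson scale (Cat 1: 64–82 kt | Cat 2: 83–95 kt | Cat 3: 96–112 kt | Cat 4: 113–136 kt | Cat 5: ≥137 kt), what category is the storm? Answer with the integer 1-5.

3

ΔP = 1011 − 915 = 96 hPa.
V ≈ 5.78 × 96^0.623 = 5.78 × 17.18 ≈ 99 kt.
99 kt falls in the Category 3 band.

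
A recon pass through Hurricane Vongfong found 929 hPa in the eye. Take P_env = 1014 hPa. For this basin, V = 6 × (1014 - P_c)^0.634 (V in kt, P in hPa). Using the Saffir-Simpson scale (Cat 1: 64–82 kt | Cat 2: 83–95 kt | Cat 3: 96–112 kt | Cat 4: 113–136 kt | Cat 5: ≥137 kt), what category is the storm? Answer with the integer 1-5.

3

ΔP = 1014 − 929 = 85 hPa.
V ≈ 6 × 85^0.634 = 6 × 16.72 ≈ 100 kt.
100 kt falls in the Category 3 band.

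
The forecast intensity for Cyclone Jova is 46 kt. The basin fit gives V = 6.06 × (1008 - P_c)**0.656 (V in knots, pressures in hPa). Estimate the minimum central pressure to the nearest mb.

986 mb

ΔP = (V / 6.06)^(1/0.656) = (46/6.06)^1.524.
46/6.06 = 7.591; 7.591^1.524 ≈ 21.97 mb.
P_c = 1008 − 21.97 = 986.03 ≈ 986 mb.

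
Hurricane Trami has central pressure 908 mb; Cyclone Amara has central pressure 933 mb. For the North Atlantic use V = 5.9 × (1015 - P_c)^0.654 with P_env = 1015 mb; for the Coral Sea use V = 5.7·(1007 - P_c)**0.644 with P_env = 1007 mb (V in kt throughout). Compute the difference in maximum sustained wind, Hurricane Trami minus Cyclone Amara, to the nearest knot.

Hurricane Trami: ΔP = 107; V ≈ 5.9 × 107^0.654 ≈ 125.33 kt.
Cyclone Amara: ΔP = 74; V ≈ 5.7 × 74^0.644 ≈ 91.13 kt.
Difference ≈ 125.33 − 91.13 = 34.20 → 34 kt.

34 kt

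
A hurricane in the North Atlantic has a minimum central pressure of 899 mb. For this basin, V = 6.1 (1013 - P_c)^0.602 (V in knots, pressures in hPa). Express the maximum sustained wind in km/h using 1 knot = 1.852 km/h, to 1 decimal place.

195.5 km/h

ΔP = 1013 − 899 = 114 mb.
V ≈ 6.1 × 114^0.602 = 6.1 × 17.308 ≈ 105.581 kt.
105.581 × 1.852 ≈ 195.54 km/h → 195.5 km/h.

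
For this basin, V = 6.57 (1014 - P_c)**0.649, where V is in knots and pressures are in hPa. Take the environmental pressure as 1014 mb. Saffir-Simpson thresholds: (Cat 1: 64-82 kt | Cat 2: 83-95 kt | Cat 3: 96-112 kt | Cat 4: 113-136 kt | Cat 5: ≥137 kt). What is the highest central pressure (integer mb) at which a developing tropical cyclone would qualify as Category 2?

964 mb

Category 2 begins at V = 83 kt.
Required ΔP = (83/6.57)^(1/0.649) = 12.633^1.541 ≈ 49.80 mb.
P_c ≤ 1014 − 49.80 = 964.20, so the highest integer P_c is 964 mb.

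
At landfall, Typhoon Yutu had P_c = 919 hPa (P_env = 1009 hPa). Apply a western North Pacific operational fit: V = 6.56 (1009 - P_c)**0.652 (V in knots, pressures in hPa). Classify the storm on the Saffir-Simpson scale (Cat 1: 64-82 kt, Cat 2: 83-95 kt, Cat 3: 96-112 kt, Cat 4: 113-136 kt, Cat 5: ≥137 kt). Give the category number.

4

ΔP = 1009 − 919 = 90 hPa.
V ≈ 6.56 × 90^0.652 = 6.56 × 18.80 ≈ 123 kt.
123 kt falls in the Category 4 band.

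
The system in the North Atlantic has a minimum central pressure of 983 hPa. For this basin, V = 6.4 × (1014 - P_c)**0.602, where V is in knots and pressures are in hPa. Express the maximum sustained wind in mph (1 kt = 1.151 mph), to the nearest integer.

ΔP = 1014 − 983 = 31 hPa.
V ≈ 6.4 × 31^0.602 = 6.4 × 7.903 ≈ 50.580 kt.
50.580 × 1.151 ≈ 58.22 mph → 58 mph.

58 mph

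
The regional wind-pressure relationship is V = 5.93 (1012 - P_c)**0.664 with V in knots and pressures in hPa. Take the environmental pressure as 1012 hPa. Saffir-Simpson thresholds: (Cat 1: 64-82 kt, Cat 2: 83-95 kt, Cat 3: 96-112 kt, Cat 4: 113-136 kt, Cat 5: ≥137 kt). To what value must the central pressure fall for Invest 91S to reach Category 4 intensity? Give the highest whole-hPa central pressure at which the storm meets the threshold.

Category 4 begins at V = 113 kt.
Required ΔP = (113/5.93)^(1/0.664) = 19.056^1.506 ≈ 84.67 hPa.
P_c ≤ 1012 − 84.67 = 927.33, so the highest integer P_c is 927 hPa.

927 hPa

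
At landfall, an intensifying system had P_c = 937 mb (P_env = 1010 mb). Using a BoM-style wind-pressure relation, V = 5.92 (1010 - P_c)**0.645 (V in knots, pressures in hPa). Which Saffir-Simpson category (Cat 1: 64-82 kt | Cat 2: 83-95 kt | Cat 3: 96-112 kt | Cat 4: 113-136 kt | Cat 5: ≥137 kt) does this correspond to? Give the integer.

2

ΔP = 1010 − 937 = 73 mb.
V ≈ 5.92 × 73^0.645 = 5.92 × 15.92 ≈ 94 kt.
94 kt falls in the Category 2 band.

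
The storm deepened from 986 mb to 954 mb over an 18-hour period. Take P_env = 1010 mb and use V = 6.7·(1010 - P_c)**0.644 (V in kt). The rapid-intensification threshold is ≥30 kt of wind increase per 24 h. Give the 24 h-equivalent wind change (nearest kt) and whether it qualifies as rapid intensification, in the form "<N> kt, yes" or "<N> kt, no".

50 kt, yes

V₁: ΔP = 24, V ≈ 6.7 × 24^0.644 ≈ 51.87 kt.
V₂: ΔP = 56, V ≈ 6.7 × 56^0.644 ≈ 89.52 kt.
ΔV over 18 h = 37.65 kt → 24 h equivalent = 37.65 × 24/18 ≈ 50.20 kt.
50 kt ≥ 30 kt ⇒ rapid intensification.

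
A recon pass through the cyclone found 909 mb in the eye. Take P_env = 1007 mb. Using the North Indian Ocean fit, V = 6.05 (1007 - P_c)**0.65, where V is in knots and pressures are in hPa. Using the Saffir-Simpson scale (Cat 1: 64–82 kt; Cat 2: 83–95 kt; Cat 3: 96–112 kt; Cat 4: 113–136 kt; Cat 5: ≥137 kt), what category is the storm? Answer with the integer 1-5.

4

ΔP = 1007 − 909 = 98 mb.
V ≈ 6.05 × 98^0.65 = 6.05 × 19.69 ≈ 119 kt.
119 kt falls in the Category 4 band.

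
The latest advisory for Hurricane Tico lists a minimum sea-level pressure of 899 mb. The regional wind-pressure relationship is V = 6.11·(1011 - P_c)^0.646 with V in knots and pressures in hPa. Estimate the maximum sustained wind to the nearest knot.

129 kt

ΔP = 1011 − 899 = 112 mb.
112^0.646 ≈ 21.076.
V ≈ 6.11 × 21.076 ≈ 128.8 kt.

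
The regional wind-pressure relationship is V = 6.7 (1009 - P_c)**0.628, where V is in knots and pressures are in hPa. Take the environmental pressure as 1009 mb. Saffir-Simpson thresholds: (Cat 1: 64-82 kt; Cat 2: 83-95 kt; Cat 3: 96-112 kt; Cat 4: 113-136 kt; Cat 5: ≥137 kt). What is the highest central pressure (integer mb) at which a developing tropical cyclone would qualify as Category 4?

919 mb

Category 4 begins at V = 113 kt.
Required ΔP = (113/6.7)^(1/0.628) = 16.866^1.592 ≈ 89.91 mb.
P_c ≤ 1009 − 89.91 = 919.09, so the highest integer P_c is 919 mb.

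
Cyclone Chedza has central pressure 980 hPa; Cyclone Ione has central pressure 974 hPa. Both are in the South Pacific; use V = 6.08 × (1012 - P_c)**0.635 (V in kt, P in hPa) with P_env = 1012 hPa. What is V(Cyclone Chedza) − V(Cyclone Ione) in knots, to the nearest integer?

Cyclone Chedza: ΔP = 32; V ≈ 6.08 × 32^0.635 ≈ 54.91 kt.
Cyclone Ione: ΔP = 38; V ≈ 6.08 × 38^0.635 ≈ 61.24 kt.
Difference ≈ 54.91 − 61.24 = -6.33 → -6 kt.

-6 kt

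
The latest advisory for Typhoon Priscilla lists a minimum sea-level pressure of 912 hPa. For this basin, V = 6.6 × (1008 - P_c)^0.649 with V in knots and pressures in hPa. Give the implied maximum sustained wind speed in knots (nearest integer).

128 kt

ΔP = 1008 − 912 = 96 hPa.
96^0.649 ≈ 19.342.
V ≈ 6.6 × 19.342 ≈ 127.7 kt.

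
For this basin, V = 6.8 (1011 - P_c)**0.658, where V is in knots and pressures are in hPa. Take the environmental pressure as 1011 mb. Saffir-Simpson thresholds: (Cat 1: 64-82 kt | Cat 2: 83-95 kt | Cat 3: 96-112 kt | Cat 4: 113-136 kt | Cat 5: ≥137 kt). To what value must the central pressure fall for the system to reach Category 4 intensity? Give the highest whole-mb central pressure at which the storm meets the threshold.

939 mb

Category 4 begins at V = 113 kt.
Required ΔP = (113/6.8)^(1/0.658) = 16.618^1.520 ≈ 71.61 mb.
P_c ≤ 1011 − 71.61 = 939.39, so the highest integer P_c is 939 mb.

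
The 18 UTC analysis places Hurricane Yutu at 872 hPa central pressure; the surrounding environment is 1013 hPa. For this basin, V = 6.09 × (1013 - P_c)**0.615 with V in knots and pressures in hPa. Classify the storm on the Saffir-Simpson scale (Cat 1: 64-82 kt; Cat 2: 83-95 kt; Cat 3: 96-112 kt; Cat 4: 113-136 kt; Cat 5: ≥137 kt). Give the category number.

4

ΔP = 1013 − 872 = 141 hPa.
V ≈ 6.09 × 141^0.615 = 6.09 × 20.98 ≈ 128 kt.
128 kt falls in the Category 4 band.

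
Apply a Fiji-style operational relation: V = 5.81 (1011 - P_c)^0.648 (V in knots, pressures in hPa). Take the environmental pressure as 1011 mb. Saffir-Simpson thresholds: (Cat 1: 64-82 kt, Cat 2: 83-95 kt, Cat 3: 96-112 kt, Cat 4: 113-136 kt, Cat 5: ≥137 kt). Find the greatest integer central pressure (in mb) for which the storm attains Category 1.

Category 1 begins at V = 64 kt.
Required ΔP = (64/5.81)^(1/0.648) = 11.015^1.543 ≈ 40.55 mb.
P_c ≤ 1011 − 40.55 = 970.45, so the highest integer P_c is 970 mb.

970 mb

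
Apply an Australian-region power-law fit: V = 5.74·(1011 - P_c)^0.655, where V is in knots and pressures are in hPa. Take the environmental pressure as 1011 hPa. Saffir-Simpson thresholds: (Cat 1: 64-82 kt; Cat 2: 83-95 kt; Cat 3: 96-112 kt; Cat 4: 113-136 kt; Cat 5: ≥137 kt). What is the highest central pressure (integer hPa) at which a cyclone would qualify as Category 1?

Category 1 begins at V = 64 kt.
Required ΔP = (64/5.74)^(1/0.655) = 11.150^1.527 ≈ 39.71 hPa.
P_c ≤ 1011 − 39.71 = 971.29, so the highest integer P_c is 971 hPa.

971 hPa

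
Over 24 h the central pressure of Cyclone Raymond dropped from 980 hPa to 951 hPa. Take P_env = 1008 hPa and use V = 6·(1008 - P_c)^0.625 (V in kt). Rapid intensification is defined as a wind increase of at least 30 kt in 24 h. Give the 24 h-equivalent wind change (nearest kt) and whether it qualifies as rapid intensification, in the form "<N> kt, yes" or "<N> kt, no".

27 kt, no

V₁: ΔP = 28, V ≈ 6 × 28^0.625 ≈ 48.15 kt.
V₂: ΔP = 57, V ≈ 6 × 57^0.625 ≈ 75.09 kt.
ΔV over 24 h = 26.94 kt → 24 h equivalent = 26.94 × 24/24 ≈ 26.94 kt.
27 kt < 30 kt ⇒ not rapid intensification.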